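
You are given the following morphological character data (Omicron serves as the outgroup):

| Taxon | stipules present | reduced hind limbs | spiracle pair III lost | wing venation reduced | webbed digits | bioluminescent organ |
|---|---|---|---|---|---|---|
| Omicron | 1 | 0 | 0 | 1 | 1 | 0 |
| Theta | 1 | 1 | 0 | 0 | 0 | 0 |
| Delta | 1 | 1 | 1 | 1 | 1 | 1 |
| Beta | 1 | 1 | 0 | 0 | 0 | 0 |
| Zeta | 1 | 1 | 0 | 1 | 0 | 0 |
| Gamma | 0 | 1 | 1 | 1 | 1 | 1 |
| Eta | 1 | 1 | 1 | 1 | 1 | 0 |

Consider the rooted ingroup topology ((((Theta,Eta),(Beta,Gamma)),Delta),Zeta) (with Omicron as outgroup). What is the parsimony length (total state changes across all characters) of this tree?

12

Map each character onto ((((Theta,Eta),(Beta,Gamma)),Delta),Zeta) (rooted by Omicron) and count the minimum state changes it requires (Fitch parsimony):
stipules present: 1; reduced hind limbs: 1; spiracle pair III lost: 3; wing venation reduced: 2; webbed digits: 3; bioluminescent organ: 2.
Total tree length = 12.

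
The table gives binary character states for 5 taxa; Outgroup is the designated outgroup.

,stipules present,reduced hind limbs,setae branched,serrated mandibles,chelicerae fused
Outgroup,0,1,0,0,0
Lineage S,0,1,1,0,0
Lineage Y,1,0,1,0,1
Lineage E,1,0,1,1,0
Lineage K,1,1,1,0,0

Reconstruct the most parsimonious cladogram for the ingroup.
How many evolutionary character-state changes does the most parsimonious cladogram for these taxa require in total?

5

Character polarity is set by the outgroup: the derived state is whichever differs from the outgroup's state, so for reduced hind limbs the derived state is '0', and for the remaining characters it is '1'.
Only Lineage E, Lineage K, and Lineage Y show the derived state '1' for stipules present, supporting them as a clade.
reduced hind limbs: derived state '0' in Lineage E and Lineage Y only — synapomorphy for {Lineage E, Lineage Y}.
All ingroup taxa share the derived state '1' for setae branched; it defines the ingroup but does not resolve relationships within it.
serrated mandibles: derived state '1' in Lineage E only — an autapomorphy, so it tells us nothing about relationships among taxa.
chelicerae fused (derived state '1') is unique to Lineage Y (autapomorphy; uninformative for grouping).
Most parsimonious ingroup topology: (Lineage S,((Lineage Y,Lineage E),Lineage K)).
Changes per character on this tree: stipules present: 1; reduced hind limbs: 1; setae branched: 1; serrated mandibles: 1; chelicerae fused: 1.
Total = 5.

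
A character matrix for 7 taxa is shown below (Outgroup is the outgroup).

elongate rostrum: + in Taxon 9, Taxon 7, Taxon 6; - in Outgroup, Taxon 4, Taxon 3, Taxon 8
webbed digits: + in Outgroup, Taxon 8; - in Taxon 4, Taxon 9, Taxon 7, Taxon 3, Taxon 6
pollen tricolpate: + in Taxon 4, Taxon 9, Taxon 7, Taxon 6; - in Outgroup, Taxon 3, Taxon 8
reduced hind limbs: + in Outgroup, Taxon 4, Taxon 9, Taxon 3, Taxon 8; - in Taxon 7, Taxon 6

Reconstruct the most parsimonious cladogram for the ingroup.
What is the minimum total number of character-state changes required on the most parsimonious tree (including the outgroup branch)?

Character polarity is set by the outgroup: the derived state is whichever differs from the outgroup's state, so for webbed digits, reduced hind limbs the derived state is '-', and for the remaining characters it is '+'.
Only Taxon 6, Taxon 7, and Taxon 9 show the derived state '+' for elongate rostrum, supporting them as a clade.
webbed digits: derived state '-' in Taxon 3, Taxon 4, Taxon 6, Taxon 7, and Taxon 9 only — synapomorphy for {Taxon 3, Taxon 4, Taxon 6, Taxon 7, Taxon 9}.
Only Taxon 4, Taxon 6, Taxon 7, and Taxon 9 show the derived state '+' for pollen tricolpate, supporting them as a clade.
reduced hind limbs (derived state '-') is shared by Taxon 6 and Taxon 7 — a synapomorphy uniting that clade.
Most parsimonious ingroup topology: (((Taxon 4,(Taxon 9,(Taxon 7,Taxon 6))),Taxon 3),Taxon 8).
Changes per character on this tree: elongate rostrum: 1; webbed digits: 1; pollen tricolpate: 1; reduced hind limbs: 1.
Total = 4.

4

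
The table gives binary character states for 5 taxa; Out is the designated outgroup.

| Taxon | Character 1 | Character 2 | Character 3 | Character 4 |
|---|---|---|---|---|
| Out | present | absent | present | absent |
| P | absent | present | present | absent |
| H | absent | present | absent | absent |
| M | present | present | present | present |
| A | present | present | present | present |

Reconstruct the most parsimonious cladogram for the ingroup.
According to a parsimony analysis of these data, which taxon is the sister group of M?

Character polarity is set by the outgroup: the derived state is whichever differs from the outgroup's state, so for Character 1, Character 3 the derived state is 'absent', and for the remaining characters it is 'present'.
Only H and P show the derived state 'absent' for Character 1, supporting them as a clade.
All ingroup taxa share the derived state 'present' for Character 2; it defines the ingroup but does not resolve relationships within it.
Character 3: derived state 'absent' in H only — an autapomorphy, so it tells us nothing about relationships among taxa.
Character 4: derived state 'present' in A and M only — synapomorphy for {A, M}.
Most parsimonious ingroup topology: ((P,H),(M,A)).
M and A form a cherry on this tree, so they are sister taxa.

A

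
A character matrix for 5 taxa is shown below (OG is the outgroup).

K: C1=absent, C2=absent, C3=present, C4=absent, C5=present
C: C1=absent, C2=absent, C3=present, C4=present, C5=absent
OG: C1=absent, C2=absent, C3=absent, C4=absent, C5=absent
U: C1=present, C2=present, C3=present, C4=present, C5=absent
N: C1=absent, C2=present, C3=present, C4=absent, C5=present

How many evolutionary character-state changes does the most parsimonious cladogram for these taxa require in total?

The outgroup has state 'absent' for every character, so 'present' is the derived state throughout.
C1: derived state 'present' in U only — an autapomorphy, so it tells us nothing about relationships among taxa.
C2 groups N and U, which is incompatible with the clades supported by the remaining characters; treating it as convergent (homoplasy) costs fewer steps than any alternative tree.
All ingroup taxa share the derived state 'present' for C3; it defines the ingroup but does not resolve relationships within it.
Only C and U show the derived state 'present' for C4, supporting them as a clade.
C5 (derived state 'present') is shared by K and N — a synapomorphy uniting that clade.
Most parsimonious ingroup topology: ((U,C),(K,N)).
Changes per character on this tree: C1: 1; C2: 2; C3: 1; C4: 1; C5: 1.
Total = 6.

6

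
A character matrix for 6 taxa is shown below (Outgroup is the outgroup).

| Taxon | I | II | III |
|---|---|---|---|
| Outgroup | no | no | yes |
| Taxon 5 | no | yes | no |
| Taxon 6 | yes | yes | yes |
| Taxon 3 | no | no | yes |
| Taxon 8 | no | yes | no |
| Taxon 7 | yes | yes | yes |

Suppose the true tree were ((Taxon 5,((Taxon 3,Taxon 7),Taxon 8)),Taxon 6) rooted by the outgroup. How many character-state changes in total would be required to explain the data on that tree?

6

Map each character onto ((Taxon 5,((Taxon 3,Taxon 7),Taxon 8)),Taxon 6) (rooted by Outgroup) and count the minimum state changes it requires (Fitch parsimony):
I: 2; II: 2; III: 2.
Total tree length = 6.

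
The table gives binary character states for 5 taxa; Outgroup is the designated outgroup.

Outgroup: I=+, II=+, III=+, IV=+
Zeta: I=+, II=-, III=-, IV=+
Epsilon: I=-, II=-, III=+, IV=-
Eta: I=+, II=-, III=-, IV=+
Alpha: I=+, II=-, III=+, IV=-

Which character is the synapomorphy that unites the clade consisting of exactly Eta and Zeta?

The outgroup has state '+' for every character, so '-' is the derived state throughout.
I: derived state '-' in Epsilon only — an autapomorphy, so it tells us nothing about relationships among taxa.
II (derived state '-') is shared by all ingroup taxa — unites the whole ingroup.
III (derived state '-') is shared by Eta and Zeta — a synapomorphy uniting that clade.
IV: derived state '-' in Alpha and Epsilon only — synapomorphy for {Alpha, Epsilon}.
Most parsimonious ingroup topology: ((Zeta,Eta),(Epsilon,Alpha)).
The clade {Eta, Zeta} is supported by III: its derived state '-' occurs in exactly those taxa and in no other taxon (including the outgroup).

III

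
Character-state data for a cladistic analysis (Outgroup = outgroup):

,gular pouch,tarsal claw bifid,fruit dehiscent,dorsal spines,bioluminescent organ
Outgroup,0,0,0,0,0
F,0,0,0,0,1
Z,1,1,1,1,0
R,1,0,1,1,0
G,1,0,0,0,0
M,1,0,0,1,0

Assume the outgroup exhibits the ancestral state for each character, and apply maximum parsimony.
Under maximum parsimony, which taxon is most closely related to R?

Z

The outgroup has state '0' for every character, so '1' is the derived state throughout.
gular pouch (derived state '1') is shared by G, M, R, and Z — a synapomorphy uniting that clade.
tarsal claw bifid: derived state '1' in Z only — an autapomorphy, so it tells us nothing about relationships among taxa.
Only R and Z show the derived state '1' for fruit dehiscent, supporting them as a clade.
dorsal spines (derived state '1') is shared by M, R, and Z — a synapomorphy uniting that clade.
bioluminescent organ: derived state '1' in F only — an autapomorphy, so it tells us nothing about relationships among taxa.
Most parsimonious ingroup topology: (F,(((Z,R),M),G)).
R and Z form a cherry on this tree, so they are sister taxa.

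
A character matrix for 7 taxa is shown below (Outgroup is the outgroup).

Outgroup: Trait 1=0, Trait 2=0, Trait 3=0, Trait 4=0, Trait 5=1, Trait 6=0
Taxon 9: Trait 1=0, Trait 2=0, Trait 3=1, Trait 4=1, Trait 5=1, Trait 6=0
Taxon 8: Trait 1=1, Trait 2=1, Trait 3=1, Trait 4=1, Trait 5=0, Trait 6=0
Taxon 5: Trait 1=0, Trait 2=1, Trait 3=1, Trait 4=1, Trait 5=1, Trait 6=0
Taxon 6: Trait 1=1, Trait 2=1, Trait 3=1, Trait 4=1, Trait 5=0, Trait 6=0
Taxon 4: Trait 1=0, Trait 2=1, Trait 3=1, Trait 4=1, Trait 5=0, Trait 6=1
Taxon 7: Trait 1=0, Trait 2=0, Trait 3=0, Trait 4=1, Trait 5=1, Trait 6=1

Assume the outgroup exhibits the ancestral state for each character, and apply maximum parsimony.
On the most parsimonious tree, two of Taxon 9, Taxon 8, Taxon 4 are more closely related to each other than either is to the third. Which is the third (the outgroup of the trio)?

Taxon 9

Character polarity is set by the outgroup: the derived state is whichever differs from the outgroup's state, so for Trait 5 the derived state is '0', and for the remaining characters it is '1'.
Only Taxon 6 and Taxon 8 show the derived state '1' for Trait 1, supporting them as a clade.
Only Taxon 4, Taxon 5, Taxon 6, and Taxon 8 show the derived state '1' for Trait 2, supporting them as a clade.
Trait 3 (derived state '1') is shared by Taxon 4, Taxon 5, Taxon 6, Taxon 8, and Taxon 9 — a synapomorphy uniting that clade.
All ingroup taxa share the derived state '1' for Trait 4; it defines the ingroup but does not resolve relationships within it.
Trait 5: derived state '0' in Taxon 4, Taxon 6, and Taxon 8 only — synapomorphy for {Taxon 4, Taxon 6, Taxon 8}.
Trait 6 (state '1') occurs in Taxon 4 and Taxon 7 but conflicts with the nesting implied by the other characters — most parsimoniously interpreted as homoplasy.
Most parsimonious ingroup topology: ((Taxon 9,(((Taxon 8,Taxon 6),Taxon 4),Taxon 5)),Taxon 7).
Taxon 4 and Taxon 8 share a more recent common ancestor with each other than either does with Taxon 9, so Taxon 9 is the least closely related of the three.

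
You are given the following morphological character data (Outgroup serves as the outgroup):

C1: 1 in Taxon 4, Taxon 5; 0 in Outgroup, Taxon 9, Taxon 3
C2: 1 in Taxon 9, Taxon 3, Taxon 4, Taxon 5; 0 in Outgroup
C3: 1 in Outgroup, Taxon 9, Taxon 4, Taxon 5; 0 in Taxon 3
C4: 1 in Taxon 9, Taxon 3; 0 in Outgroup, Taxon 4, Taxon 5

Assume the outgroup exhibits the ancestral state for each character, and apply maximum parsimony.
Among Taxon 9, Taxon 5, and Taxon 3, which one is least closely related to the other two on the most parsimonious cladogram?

Taxon 5

Character polarity is set by the outgroup: the derived state is whichever differs from the outgroup's state, so for C3 the derived state is '0', and for the remaining characters it is '1'.
Only Taxon 4 and Taxon 5 show the derived state '1' for C1, supporting them as a clade.
C2 (derived state '1') is shared by all ingroup taxa — unites the whole ingroup.
C3: derived state '0' in Taxon 3 only — an autapomorphy, so it tells us nothing about relationships among taxa.
C4 (derived state '1') is shared by Taxon 3 and Taxon 9 — a synapomorphy uniting that clade.
Most parsimonious ingroup topology: ((Taxon 9,Taxon 3),(Taxon 4,Taxon 5)).
Taxon 9 and Taxon 3 share a more recent common ancestor with each other than either does with Taxon 5, so Taxon 5 is the least closely related of the three.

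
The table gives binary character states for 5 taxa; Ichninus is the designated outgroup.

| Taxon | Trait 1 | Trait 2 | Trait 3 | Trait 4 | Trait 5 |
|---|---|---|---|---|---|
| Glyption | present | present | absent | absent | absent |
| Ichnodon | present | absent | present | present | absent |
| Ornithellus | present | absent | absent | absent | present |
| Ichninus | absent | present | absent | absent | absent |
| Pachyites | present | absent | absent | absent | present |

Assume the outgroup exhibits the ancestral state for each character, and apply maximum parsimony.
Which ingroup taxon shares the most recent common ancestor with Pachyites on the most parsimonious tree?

Character polarity is set by the outgroup: the derived state is whichever differs from the outgroup's state, so for Trait 2 the derived state is 'absent', and for the remaining characters it is 'present'.
Trait 1 (derived state 'present') is shared by all ingroup taxa — unites the whole ingroup.
Trait 2: derived state 'absent' in Ichnodon, Ornithellus, and Pachyites only — synapomorphy for {Ichnodon, Ornithellus, Pachyites}.
Trait 3: derived state 'present' in Ichnodon only — an autapomorphy, so it tells us nothing about relationships among taxa.
Trait 4: derived state 'present' in Ichnodon only — an autapomorphy, so it tells us nothing about relationships among taxa.
Trait 5: derived state 'present' in Ornithellus and Pachyites only — synapomorphy for {Ornithellus, Pachyites}.
Most parsimonious ingroup topology: ((Ichnodon,(Pachyites,Ornithellus)),Glyption).
Pachyites and Ornithellus form a cherry on this tree, so they are sister taxa.

Ornithellus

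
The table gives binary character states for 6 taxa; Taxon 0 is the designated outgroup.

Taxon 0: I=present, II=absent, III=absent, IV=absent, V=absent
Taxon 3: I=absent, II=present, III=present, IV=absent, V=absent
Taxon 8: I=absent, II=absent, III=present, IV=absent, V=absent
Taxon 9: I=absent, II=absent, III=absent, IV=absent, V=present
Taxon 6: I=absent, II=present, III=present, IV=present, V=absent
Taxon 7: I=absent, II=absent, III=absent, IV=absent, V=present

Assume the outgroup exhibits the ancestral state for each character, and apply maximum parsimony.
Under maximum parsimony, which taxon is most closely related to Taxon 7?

Taxon 9

Character polarity is set by the outgroup: the derived state is whichever differs from the outgroup's state, so for I the derived state is 'absent', and for the remaining characters it is 'present'.
All ingroup taxa share the derived state 'absent' for I; it defines the ingroup but does not resolve relationships within it.
Only Taxon 3 and Taxon 6 show the derived state 'present' for II, supporting them as a clade.
III (derived state 'present') is shared by Taxon 3, Taxon 6, and Taxon 8 — a synapomorphy uniting that clade.
IV (derived state 'present') is unique to Taxon 6 (autapomorphy; uninformative for grouping).
V (derived state 'present') is shared by Taxon 7 and Taxon 9 — a synapomorphy uniting that clade.
Most parsimonious ingroup topology: (((Taxon 3,Taxon 6),Taxon 8),(Taxon 9,Taxon 7)).
Taxon 7 and Taxon 9 form a cherry on this tree, so they are sister taxa.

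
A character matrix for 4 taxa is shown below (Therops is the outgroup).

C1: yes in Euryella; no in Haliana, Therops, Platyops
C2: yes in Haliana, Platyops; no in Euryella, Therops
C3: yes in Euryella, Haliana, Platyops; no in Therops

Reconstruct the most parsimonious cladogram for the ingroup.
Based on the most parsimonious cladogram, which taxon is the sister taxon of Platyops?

The outgroup has state 'no' for every character, so 'yes' is the derived state throughout.
C1: derived state 'yes' in Euryella only — an autapomorphy, so it tells us nothing about relationships among taxa.
Only Haliana and Platyops show the derived state 'yes' for C2, supporting them as a clade.
All ingroup taxa share the derived state 'yes' for C3; it defines the ingroup but does not resolve relationships within it.
Most parsimonious ingroup topology: ((Haliana,Platyops),Euryella).
Platyops and Haliana form a cherry on this tree, so they are sister taxa.

Haliana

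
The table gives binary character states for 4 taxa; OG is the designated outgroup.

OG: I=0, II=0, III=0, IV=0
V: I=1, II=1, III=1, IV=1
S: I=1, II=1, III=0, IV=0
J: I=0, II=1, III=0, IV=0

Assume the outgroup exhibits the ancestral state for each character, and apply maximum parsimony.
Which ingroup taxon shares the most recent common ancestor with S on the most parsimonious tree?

The outgroup has state '0' for every character, so '1' is the derived state throughout.
I (derived state '1') is shared by S and V — a synapomorphy uniting that clade.
All ingroup taxa share the derived state '1' for II; it defines the ingroup but does not resolve relationships within it.
III: derived state '1' in V only — an autapomorphy, so it tells us nothing about relationships among taxa.
IV: derived state '1' in V only — an autapomorphy, so it tells us nothing about relationships among taxa.
Most parsimonious ingroup topology: ((V,S),J).
S and V form a cherry on this tree, so they are sister taxa.

V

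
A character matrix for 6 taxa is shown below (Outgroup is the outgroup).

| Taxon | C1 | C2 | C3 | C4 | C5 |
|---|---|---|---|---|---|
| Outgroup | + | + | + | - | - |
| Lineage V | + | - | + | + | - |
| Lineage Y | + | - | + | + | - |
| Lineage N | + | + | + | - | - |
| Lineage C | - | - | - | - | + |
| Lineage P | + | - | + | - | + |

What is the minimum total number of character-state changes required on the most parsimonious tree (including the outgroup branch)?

5

Character polarity is set by the outgroup: the derived state is whichever differs from the outgroup's state, so for C1, C2, C3 the derived state is '-', and for the remaining characters it is '+'.
C1: derived state '-' in Lineage C only — an autapomorphy, so it tells us nothing about relationships among taxa.
C2: derived state '-' in Lineage C, Lineage P, Lineage V, and Lineage Y only — synapomorphy for {Lineage C, Lineage P, Lineage V, Lineage Y}.
C3: derived state '-' in Lineage C only — an autapomorphy, so it tells us nothing about relationships among taxa.
C4 (derived state '+') is shared by Lineage V and Lineage Y — a synapomorphy uniting that clade.
C5 (derived state '+') is shared by Lineage C and Lineage P — a synapomorphy uniting that clade.
Most parsimonious ingroup topology: (((Lineage V,Lineage Y),(Lineage C,Lineage P)),Lineage N).
Changes per character on this tree: C1: 1; C2: 1; C3: 1; C4: 1; C5: 1.
Total = 5.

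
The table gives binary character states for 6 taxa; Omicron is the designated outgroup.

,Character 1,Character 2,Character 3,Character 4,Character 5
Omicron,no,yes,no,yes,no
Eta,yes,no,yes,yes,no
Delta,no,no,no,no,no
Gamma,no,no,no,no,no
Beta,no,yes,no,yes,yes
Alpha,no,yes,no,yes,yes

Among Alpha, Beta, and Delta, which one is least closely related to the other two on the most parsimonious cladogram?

Delta

Character polarity is set by the outgroup: the derived state is whichever differs from the outgroup's state, so for Character 2, Character 4 the derived state is 'no', and for the remaining characters it is 'yes'.
Character 1: derived state 'yes' in Eta only — an autapomorphy, so it tells us nothing about relationships among taxa.
Character 2: derived state 'no' in Delta, Eta, and Gamma only — synapomorphy for {Delta, Eta, Gamma}.
Character 3 (derived state 'yes') is unique to Eta (autapomorphy; uninformative for grouping).
Character 4: derived state 'no' in Delta and Gamma only — synapomorphy for {Delta, Gamma}.
Character 5: derived state 'yes' in Alpha and Beta only — synapomorphy for {Alpha, Beta}.
Most parsimonious ingroup topology: ((Eta,(Delta,Gamma)),(Beta,Alpha)).
Alpha and Beta share a more recent common ancestor with each other than either does with Delta, so Delta is the least closely related of the three.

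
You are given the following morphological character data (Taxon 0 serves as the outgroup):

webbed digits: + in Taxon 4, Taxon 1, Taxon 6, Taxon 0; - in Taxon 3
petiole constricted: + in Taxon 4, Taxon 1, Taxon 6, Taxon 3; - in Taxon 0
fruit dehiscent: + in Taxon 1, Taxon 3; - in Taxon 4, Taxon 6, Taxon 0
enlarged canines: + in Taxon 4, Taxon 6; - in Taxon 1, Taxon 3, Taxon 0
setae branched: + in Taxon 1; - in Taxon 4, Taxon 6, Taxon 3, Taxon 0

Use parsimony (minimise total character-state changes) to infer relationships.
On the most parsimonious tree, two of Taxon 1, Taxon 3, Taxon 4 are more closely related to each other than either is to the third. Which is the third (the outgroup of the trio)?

Taxon 4

Character polarity is set by the outgroup: the derived state is whichever differs from the outgroup's state, so for webbed digits the derived state is '-', and for the remaining characters it is '+'.
webbed digits (derived state '-') is unique to Taxon 3 (autapomorphy; uninformative for grouping).
All ingroup taxa share the derived state '+' for petiole constricted; it defines the ingroup but does not resolve relationships within it.
Only Taxon 1 and Taxon 3 show the derived state '+' for fruit dehiscent, supporting them as a clade.
Only Taxon 4 and Taxon 6 show the derived state '+' for enlarged canines, supporting them as a clade.
setae branched: derived state '+' in Taxon 1 only — an autapomorphy, so it tells us nothing about relationships among taxa.
Most parsimonious ingroup topology: ((Taxon 4,Taxon 6),(Taxon 1,Taxon 3)).
Taxon 1 and Taxon 3 share a more recent common ancestor with each other than either does with Taxon 4, so Taxon 4 is the least closely related of the three.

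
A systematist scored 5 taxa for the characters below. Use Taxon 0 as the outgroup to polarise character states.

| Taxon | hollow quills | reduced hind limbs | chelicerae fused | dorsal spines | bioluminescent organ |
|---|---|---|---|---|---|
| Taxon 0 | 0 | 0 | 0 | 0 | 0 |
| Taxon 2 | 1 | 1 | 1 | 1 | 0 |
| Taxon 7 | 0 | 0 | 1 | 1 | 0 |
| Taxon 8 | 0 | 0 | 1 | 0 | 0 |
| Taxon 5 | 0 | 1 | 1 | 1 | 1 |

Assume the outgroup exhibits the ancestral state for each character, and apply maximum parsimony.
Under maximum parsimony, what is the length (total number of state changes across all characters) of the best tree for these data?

5

The outgroup has state '0' for every character, so '1' is the derived state throughout.
hollow quills (derived state '1') is unique to Taxon 2 (autapomorphy; uninformative for grouping).
reduced hind limbs: derived state '1' in Taxon 2 and Taxon 5 only — synapomorphy for {Taxon 2, Taxon 5}.
All ingroup taxa share the derived state '1' for chelicerae fused; it defines the ingroup but does not resolve relationships within it.
Only Taxon 2, Taxon 5, and Taxon 7 show the derived state '1' for dorsal spines, supporting them as a clade.
bioluminescent organ (derived state '1') is unique to Taxon 5 (autapomorphy; uninformative for grouping).
Most parsimonious ingroup topology: (((Taxon 2,Taxon 5),Taxon 7),Taxon 8).
Changes per character on this tree: hollow quills: 1; reduced hind limbs: 1; chelicerae fused: 1; dorsal spines: 1; bioluminescent organ: 1.
Total = 5.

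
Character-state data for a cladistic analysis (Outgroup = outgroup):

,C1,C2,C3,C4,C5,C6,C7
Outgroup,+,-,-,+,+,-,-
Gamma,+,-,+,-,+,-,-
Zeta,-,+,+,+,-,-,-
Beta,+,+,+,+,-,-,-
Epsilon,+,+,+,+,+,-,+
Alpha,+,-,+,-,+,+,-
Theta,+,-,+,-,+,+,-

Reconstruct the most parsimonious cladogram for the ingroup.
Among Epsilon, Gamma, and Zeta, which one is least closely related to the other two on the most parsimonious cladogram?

Gamma

Character polarity is set by the outgroup: the derived state is whichever differs from the outgroup's state, so for C1, C4, C5 the derived state is '-', and for the remaining characters it is '+'.
C1 (derived state '-') is unique to Zeta (autapomorphy; uninformative for grouping).
C2 (derived state '+') is shared by Beta, Epsilon, and Zeta — a synapomorphy uniting that clade.
C3 (derived state '+') is shared by all ingroup taxa — unites the whole ingroup.
C4: derived state '-' in Alpha, Gamma, and Theta only — synapomorphy for {Alpha, Gamma, Theta}.
C5: derived state '-' in Beta and Zeta only — synapomorphy for {Beta, Zeta}.
Only Alpha and Theta show the derived state '+' for C6, supporting them as a clade.
C7: derived state '+' in Epsilon only — an autapomorphy, so it tells us nothing about relationships among taxa.
Most parsimonious ingroup topology: ((Gamma,(Alpha,Theta)),((Zeta,Beta),Epsilon)).
Zeta and Epsilon share a more recent common ancestor with each other than either does with Gamma, so Gamma is the least closely related of the three.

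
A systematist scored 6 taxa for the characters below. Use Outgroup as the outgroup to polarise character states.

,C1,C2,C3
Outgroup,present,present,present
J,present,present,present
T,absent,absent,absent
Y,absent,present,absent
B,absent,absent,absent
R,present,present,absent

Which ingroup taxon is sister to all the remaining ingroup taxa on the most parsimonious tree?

The outgroup has state 'present' for every character, so 'absent' is the derived state throughout.
C1: derived state 'absent' in B, T, and Y only — synapomorphy for {B, T, Y}.
C2 (derived state 'absent') is shared by B and T — a synapomorphy uniting that clade.
C3: derived state 'absent' in B, R, T, and Y only — synapomorphy for {B, R, T, Y}.
Most parsimonious ingroup topology: (J,(((T,B),Y),R)).
J is sister to the clade containing all other ingroup taxa, so it is the earliest-diverging (most basal) ingroup lineage.

J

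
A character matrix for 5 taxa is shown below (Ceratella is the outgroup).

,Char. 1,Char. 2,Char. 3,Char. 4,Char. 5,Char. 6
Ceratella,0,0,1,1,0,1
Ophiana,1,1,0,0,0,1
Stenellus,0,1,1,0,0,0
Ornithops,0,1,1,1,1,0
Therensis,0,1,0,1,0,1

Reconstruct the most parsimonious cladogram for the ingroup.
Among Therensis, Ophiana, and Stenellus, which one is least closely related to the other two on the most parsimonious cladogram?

Stenellus

Character polarity is set by the outgroup: the derived state is whichever differs from the outgroup's state, so for Char. 3, Char. 4, Char. 6 the derived state is '0', and for the remaining characters it is '1'.
Char. 1: derived state '1' in Ophiana only — an autapomorphy, so it tells us nothing about relationships among taxa.
All ingroup taxa share the derived state '1' for Char. 2; it defines the ingroup but does not resolve relationships within it.
Char. 3 (derived state '0') is shared by Ophiana and Therensis — a synapomorphy uniting that clade.
Char. 4 groups Ophiana and Stenellus, which is incompatible with the clades supported by the remaining characters; treating it as convergent (homoplasy) costs fewer steps than any alternative tree.
Char. 5 (derived state '1') is unique to Ornithops (autapomorphy; uninformative for grouping).
Char. 6 (derived state '0') is shared by Ornithops and Stenellus — a synapomorphy uniting that clade.
Most parsimonious ingroup topology: ((Ophiana,Therensis),(Stenellus,Ornithops)).
Therensis and Ophiana share a more recent common ancestor with each other than either does with Stenellus, so Stenellus is the least closely related of the three.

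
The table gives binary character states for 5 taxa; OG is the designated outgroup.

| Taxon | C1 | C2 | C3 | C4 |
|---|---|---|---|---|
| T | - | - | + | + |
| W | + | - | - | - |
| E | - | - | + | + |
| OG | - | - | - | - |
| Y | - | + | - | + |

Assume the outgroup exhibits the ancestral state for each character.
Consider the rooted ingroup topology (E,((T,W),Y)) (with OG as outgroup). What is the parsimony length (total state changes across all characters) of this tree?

6

Map each character onto (E,((T,W),Y)) (rooted by OG) and count the minimum state changes it requires (Fitch parsimony):
C1: 1; C2: 1; C3: 2; C4: 2.
Total tree length = 6.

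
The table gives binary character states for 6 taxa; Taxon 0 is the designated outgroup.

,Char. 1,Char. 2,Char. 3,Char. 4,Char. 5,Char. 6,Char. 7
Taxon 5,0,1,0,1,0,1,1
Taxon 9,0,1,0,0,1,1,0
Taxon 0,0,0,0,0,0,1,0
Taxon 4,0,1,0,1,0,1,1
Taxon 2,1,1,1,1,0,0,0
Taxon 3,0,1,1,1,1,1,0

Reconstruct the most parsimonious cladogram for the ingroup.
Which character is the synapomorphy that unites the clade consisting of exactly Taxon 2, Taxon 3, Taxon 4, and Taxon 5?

Char. 4

Character polarity is set by the outgroup: the derived state is whichever differs from the outgroup's state, so for Char. 6 the derived state is '0', and for the remaining characters it is '1'.
Char. 1 (derived state '1') is unique to Taxon 2 (autapomorphy; uninformative for grouping).
Char. 2 (derived state '1') is shared by all ingroup taxa — unites the whole ingroup.
Only Taxon 2 and Taxon 3 show the derived state '1' for Char. 3, supporting them as a clade.
Only Taxon 2, Taxon 3, Taxon 4, and Taxon 5 show the derived state '1' for Char. 4, supporting them as a clade.
Char. 5 groups Taxon 3 and Taxon 9, which is incompatible with the clades supported by the remaining characters; treating it as convergent (homoplasy) costs fewer steps than any alternative tree.
Char. 6: derived state '0' in Taxon 2 only — an autapomorphy, so it tells us nothing about relationships among taxa.
Char. 7 (derived state '1') is shared by Taxon 4 and Taxon 5 — a synapomorphy uniting that clade.
Most parsimonious ingroup topology: (((Taxon 5,Taxon 4),(Taxon 3,Taxon 2)),Taxon 9).
The clade {Taxon 2, Taxon 3, Taxon 4, Taxon 5} is supported by Char. 4: its derived state '1' occurs in exactly those taxa and in no other taxon (including the outgroup).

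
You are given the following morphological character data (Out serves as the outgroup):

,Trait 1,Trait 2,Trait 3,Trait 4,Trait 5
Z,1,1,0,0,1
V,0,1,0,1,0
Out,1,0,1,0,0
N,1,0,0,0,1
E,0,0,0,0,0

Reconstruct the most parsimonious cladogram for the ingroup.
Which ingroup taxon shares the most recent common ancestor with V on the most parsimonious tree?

E

Character polarity is set by the outgroup: the derived state is whichever differs from the outgroup's state, so for Trait 1, Trait 3 the derived state is '0', and for the remaining characters it is '1'.
Only E and V show the derived state '0' for Trait 1, supporting them as a clade.
Trait 2 (state '1') occurs in V and Z but conflicts with the nesting implied by the other characters — most parsimoniously interpreted as homoplasy.
Trait 3 (derived state '0') is shared by all ingroup taxa — unites the whole ingroup.
Trait 4: derived state '1' in V only — an autapomorphy, so it tells us nothing about relationships among taxa.
Trait 5 (derived state '1') is shared by N and Z — a synapomorphy uniting that clade.
Most parsimonious ingroup topology: ((N,Z),(E,V)).
V and E form a cherry on this tree, so they are sister taxa.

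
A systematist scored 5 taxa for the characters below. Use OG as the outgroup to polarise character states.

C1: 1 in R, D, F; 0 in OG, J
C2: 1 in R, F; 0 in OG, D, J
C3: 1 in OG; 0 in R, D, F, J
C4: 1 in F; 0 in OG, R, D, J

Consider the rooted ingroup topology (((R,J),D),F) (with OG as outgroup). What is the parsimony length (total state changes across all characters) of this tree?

Map each character onto (((R,J),D),F) (rooted by OG) and count the minimum state changes it requires (Fitch parsimony):
C1: 2; C2: 2; C3: 1; C4: 1.
Total tree length = 6.

6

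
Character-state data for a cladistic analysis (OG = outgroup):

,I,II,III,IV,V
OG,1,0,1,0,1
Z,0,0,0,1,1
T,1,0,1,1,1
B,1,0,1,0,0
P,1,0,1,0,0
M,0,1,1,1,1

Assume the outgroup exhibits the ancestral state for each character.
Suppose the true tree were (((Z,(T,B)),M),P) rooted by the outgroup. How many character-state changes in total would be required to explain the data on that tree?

Map each character onto (((Z,(T,B)),M),P) (rooted by OG) and count the minimum state changes it requires (Fitch parsimony):
I: 2; II: 1; III: 1; IV: 2; V: 2.
Total tree length = 8.

8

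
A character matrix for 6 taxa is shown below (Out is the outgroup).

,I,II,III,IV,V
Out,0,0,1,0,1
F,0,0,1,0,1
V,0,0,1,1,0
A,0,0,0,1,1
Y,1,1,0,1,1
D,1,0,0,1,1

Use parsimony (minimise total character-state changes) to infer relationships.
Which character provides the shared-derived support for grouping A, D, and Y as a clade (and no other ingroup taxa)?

Character polarity is set by the outgroup: the derived state is whichever differs from the outgroup's state, so for III, V the derived state is '0', and for the remaining characters it is '1'.
I: derived state '1' in D and Y only — synapomorphy for {D, Y}.
II: derived state '1' in Y only — an autapomorphy, so it tells us nothing about relationships among taxa.
III (derived state '0') is shared by A, D, and Y — a synapomorphy uniting that clade.
IV (derived state '1') is shared by A, D, V, and Y — a synapomorphy uniting that clade.
V (derived state '0') is unique to V (autapomorphy; uninformative for grouping).
Most parsimonious ingroup topology: (F,(V,(A,(Y,D)))).
The clade {A, D, Y} is supported by III: its derived state '0' occurs in exactly those taxa and in no other taxon (including the outgroup).

III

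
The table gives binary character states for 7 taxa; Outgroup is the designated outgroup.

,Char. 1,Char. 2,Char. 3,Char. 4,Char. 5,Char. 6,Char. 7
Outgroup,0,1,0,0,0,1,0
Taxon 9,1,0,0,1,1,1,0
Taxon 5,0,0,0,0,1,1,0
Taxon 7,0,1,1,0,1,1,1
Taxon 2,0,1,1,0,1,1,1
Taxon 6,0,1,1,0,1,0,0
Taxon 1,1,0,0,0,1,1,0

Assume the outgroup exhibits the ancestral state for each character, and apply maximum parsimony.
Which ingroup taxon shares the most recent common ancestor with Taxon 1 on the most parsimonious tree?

Taxon 9

Character polarity is set by the outgroup: the derived state is whichever differs from the outgroup's state, so for Char. 2, Char. 6 the derived state is '0', and for the remaining characters it is '1'.
Char. 1: derived state '1' in Taxon 1 and Taxon 9 only — synapomorphy for {Taxon 1, Taxon 9}.
Only Taxon 1, Taxon 5, and Taxon 9 show the derived state '0' for Char. 2, supporting them as a clade.
Only Taxon 2, Taxon 6, and Taxon 7 show the derived state '1' for Char. 3, supporting them as a clade.
Char. 4 (derived state '1') is unique to Taxon 9 (autapomorphy; uninformative for grouping).
All ingroup taxa share the derived state '1' for Char. 5; it defines the ingroup but does not resolve relationships within it.
Char. 6 (derived state '0') is unique to Taxon 6 (autapomorphy; uninformative for grouping).
Char. 7: derived state '1' in Taxon 2 and Taxon 7 only — synapomorphy for {Taxon 2, Taxon 7}.
Most parsimonious ingroup topology: (((Taxon 9,Taxon 1),Taxon 5),((Taxon 7,Taxon 2),Taxon 6)).
Taxon 1 and Taxon 9 form a cherry on this tree, so they are sister taxa.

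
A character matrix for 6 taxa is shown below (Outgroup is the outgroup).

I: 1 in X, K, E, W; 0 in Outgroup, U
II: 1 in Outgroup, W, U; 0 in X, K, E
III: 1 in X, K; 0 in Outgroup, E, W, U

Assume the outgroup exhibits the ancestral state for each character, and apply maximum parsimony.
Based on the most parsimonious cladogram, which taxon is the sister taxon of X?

Character polarity is set by the outgroup: the derived state is whichever differs from the outgroup's state, so for II the derived state is '0', and for the remaining characters it is '1'.
I (derived state '1') is shared by E, K, W, and X — a synapomorphy uniting that clade.
Only E, K, and X show the derived state '0' for II, supporting them as a clade.
Only K and X show the derived state '1' for III, supporting them as a clade.
Most parsimonious ingroup topology: ((((X,K),E),W),U).
X and K form a cherry on this tree, so they are sister taxa.

K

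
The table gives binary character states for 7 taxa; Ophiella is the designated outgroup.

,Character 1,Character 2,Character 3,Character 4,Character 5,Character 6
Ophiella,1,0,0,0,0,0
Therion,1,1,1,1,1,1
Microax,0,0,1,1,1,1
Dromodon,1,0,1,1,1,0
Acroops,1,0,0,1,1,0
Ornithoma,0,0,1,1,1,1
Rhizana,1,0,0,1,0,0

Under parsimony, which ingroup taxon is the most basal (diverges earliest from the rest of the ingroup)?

Rhizana

Character polarity is set by the outgroup: the derived state is whichever differs from the outgroup's state, so for Character 1 the derived state is '0', and for the remaining characters it is '1'.
Character 1: derived state '0' in Microax and Ornithoma only — synapomorphy for {Microax, Ornithoma}.
Character 2: derived state '1' in Therion only — an autapomorphy, so it tells us nothing about relationships among taxa.
Character 3 (derived state '1') is shared by Dromodon, Microax, Ornithoma, and Therion — a synapomorphy uniting that clade.
Character 4 (derived state '1') is shared by all ingroup taxa — unites the whole ingroup.
Only Acroops, Dromodon, Microax, Ornithoma, and Therion show the derived state '1' for Character 5, supporting them as a clade.
Only Microax, Ornithoma, and Therion show the derived state '1' for Character 6, supporting them as a clade.
Most parsimonious ingroup topology: ((((Therion,(Microax,Ornithoma)),Dromodon),Acroops),Rhizana).
Rhizana is sister to the clade containing all other ingroup taxa, so it is the earliest-diverging (most basal) ingroup lineage.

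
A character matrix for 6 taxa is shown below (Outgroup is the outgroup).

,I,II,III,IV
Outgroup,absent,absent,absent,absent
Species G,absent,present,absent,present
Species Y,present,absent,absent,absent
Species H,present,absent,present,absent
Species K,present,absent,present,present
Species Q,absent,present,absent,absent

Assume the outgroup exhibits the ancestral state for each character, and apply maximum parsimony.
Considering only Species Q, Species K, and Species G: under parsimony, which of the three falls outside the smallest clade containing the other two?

Species K

The outgroup has state 'absent' for every character, so 'present' is the derived state throughout.
I (derived state 'present') is shared by Species H, Species K, and Species Y — a synapomorphy uniting that clade.
II (derived state 'present') is shared by Species G and Species Q — a synapomorphy uniting that clade.
Only Species H and Species K show the derived state 'present' for III, supporting them as a clade.
IV (state 'present') occurs in Species G and Species K but conflicts with the nesting implied by the other characters — most parsimoniously interpreted as homoplasy.
Most parsimonious ingroup topology: ((Species G,Species Q),(Species Y,(Species H,Species K))).
Species Q and Species G share a more recent common ancestor with each other than either does with Species K, so Species K is the least closely related of the three.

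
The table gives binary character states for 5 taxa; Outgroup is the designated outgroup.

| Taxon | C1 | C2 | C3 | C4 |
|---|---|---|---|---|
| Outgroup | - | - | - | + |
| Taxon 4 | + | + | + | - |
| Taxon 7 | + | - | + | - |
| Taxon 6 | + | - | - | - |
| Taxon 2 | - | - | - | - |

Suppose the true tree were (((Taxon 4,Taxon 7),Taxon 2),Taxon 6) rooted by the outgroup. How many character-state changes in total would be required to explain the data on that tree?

5

Map each character onto (((Taxon 4,Taxon 7),Taxon 2),Taxon 6) (rooted by Outgroup) and count the minimum state changes it requires (Fitch parsimony):
C1: 2; C2: 1; C3: 1; C4: 1.
Total tree length = 5.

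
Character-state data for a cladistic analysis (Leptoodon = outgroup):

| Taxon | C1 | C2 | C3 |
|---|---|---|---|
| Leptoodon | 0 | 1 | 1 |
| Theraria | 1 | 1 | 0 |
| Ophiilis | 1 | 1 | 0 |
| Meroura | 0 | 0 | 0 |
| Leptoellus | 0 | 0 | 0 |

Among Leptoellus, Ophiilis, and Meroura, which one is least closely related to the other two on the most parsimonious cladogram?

Character polarity is set by the outgroup: the derived state is whichever differs from the outgroup's state, so for C2, C3 the derived state is '0', and for the remaining characters it is '1'.
Only Ophiilis and Theraria show the derived state '1' for C1, supporting them as a clade.
C2: derived state '0' in Leptoellus and Meroura only — synapomorphy for {Leptoellus, Meroura}.
C3 (derived state '0') is shared by all ingroup taxa — unites the whole ingroup.
Most parsimonious ingroup topology: ((Theraria,Ophiilis),(Meroura,Leptoellus)).
Meroura and Leptoellus share a more recent common ancestor with each other than either does with Ophiilis, so Ophiilis is the least closely related of the three.

Ophiilis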